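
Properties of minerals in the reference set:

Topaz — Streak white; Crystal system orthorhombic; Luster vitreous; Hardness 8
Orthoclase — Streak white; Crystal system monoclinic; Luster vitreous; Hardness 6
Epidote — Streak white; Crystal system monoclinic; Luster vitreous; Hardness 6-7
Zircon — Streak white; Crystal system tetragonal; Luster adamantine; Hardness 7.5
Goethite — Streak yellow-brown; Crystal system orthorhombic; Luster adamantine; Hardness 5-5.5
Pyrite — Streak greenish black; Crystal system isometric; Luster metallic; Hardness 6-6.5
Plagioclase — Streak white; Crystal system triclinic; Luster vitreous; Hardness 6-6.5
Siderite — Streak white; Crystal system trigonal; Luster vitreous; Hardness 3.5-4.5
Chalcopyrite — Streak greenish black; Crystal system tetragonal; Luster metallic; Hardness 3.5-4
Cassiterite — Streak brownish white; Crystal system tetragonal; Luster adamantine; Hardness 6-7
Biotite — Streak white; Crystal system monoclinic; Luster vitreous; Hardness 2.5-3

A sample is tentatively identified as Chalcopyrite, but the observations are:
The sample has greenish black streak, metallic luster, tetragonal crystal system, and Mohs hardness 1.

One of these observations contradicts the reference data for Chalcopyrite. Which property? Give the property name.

hardness

Greenish black streak: Chalcopyrite has greenish black streak — within range.
Metallic luster: Chalcopyrite has metallic luster — within range.
Tetragonal crystal system: Chalcopyrite has tetragonal system — within range.
Mohs hardness 1: Chalcopyrite has hardness 3.5-4 — does not match.
The hardness is the one property that does not fit.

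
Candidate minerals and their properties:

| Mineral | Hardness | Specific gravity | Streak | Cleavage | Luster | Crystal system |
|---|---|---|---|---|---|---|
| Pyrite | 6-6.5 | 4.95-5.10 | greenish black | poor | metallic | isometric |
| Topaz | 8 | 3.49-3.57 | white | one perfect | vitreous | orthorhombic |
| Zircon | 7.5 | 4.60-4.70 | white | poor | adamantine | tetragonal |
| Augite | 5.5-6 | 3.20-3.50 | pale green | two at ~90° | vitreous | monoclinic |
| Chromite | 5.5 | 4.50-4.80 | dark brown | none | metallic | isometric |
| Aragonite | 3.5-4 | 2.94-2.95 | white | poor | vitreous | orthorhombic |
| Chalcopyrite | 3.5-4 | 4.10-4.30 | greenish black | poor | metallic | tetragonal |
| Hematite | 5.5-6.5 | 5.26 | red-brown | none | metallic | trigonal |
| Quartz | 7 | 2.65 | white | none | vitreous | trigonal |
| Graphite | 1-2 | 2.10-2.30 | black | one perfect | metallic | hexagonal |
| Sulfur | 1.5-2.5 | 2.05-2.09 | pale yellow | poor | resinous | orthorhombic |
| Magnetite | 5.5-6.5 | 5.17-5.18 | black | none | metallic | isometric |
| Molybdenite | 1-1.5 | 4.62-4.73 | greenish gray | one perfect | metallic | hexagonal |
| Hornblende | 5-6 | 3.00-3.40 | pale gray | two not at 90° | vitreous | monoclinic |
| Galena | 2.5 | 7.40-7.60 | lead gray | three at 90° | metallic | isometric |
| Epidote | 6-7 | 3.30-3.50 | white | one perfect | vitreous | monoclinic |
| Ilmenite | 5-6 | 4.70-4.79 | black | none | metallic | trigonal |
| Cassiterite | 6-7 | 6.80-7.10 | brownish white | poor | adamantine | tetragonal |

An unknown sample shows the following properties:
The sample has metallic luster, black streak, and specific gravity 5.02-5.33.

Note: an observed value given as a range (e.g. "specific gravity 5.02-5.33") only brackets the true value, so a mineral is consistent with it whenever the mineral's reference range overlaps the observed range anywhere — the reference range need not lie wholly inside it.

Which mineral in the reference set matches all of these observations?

Magnetite

Metallic luster: leaves Pyrite, Chromite, Chalcopyrite, Hematite, Graphite, Magnetite, Molybdenite, Galena, Ilmenite.
Black streak: narrows the field to Graphite, Magnetite, Ilmenite.
Specific gravity 5.02-5.33: only Magnetite remains.
The only mineral consistent with every observation is Magnetite.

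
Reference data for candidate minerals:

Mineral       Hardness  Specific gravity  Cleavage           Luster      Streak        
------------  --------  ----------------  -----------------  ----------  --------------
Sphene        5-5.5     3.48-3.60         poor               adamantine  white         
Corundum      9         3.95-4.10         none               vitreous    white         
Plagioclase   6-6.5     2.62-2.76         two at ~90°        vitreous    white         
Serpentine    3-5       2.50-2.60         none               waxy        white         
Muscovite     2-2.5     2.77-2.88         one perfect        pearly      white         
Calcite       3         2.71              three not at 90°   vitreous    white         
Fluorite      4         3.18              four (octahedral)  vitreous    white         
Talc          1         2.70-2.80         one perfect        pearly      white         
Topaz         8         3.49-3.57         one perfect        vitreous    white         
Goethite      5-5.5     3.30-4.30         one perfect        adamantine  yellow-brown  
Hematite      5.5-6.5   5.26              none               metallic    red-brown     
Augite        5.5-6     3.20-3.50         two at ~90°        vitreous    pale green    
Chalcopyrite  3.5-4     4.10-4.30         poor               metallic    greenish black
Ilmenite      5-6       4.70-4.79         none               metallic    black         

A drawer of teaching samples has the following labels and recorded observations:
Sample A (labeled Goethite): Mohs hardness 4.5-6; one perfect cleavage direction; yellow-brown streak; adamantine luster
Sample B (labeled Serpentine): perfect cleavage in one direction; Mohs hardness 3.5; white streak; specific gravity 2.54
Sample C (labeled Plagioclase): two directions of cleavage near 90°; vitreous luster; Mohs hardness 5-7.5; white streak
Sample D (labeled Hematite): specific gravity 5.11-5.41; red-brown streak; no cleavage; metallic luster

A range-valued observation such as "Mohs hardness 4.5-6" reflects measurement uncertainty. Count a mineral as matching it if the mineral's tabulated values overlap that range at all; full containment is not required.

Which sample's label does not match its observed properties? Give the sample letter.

Sample A: observations are consistent with Goethite.
Sample B: Serpentine has cleavage none, but the record shows perfect cleavage in one direction — this label is wrong.
Sample C: observations are consistent with Plagioclase.
Sample D: observations are consistent with Hematite.
Only sample B is inconsistent with its label.

B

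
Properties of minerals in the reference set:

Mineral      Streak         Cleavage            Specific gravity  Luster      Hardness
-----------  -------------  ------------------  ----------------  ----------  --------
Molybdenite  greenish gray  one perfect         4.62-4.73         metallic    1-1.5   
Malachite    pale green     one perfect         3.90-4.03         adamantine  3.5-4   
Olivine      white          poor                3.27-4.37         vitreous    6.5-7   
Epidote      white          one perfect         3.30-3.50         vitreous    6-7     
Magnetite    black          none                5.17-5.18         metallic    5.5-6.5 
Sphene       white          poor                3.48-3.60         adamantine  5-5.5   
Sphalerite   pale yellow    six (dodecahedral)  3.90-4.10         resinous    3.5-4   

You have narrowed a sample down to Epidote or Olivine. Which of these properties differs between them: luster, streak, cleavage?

cleavage

Luster: both vitreous — no difference.
Streak: both white — no difference.
Cleavage: Epidote one perfect, Olivine poor — distinct.
Cleavage is the diagnostic property here.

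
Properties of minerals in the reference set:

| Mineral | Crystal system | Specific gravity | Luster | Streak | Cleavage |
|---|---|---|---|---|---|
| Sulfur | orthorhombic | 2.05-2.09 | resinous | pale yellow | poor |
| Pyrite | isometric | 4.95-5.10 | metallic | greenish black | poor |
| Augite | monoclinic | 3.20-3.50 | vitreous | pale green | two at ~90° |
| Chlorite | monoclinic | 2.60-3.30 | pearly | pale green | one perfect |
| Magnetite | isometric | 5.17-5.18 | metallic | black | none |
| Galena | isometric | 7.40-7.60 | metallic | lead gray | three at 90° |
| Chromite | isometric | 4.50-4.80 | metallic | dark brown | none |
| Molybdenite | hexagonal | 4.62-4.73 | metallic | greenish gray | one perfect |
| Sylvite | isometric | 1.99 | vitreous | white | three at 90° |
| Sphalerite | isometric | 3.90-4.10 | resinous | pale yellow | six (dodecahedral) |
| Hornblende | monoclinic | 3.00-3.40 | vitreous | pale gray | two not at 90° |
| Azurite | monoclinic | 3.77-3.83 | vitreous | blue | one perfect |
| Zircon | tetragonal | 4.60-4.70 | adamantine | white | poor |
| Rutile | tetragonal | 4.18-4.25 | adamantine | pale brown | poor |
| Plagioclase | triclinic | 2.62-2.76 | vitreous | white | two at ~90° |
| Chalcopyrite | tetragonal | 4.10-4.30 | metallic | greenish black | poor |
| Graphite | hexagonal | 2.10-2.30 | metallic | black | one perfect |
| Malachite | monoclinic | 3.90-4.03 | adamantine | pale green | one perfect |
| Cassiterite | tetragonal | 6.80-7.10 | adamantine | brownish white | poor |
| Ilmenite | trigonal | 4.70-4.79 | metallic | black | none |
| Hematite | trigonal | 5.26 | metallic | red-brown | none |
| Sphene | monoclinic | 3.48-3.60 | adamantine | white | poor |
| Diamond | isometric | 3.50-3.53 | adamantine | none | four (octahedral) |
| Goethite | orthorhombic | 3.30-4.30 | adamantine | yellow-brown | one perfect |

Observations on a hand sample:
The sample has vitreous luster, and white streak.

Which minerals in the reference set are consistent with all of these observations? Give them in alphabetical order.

Vitreous luster: Augite, Sylvite, Hornblende, Azurite, Plagioclase remain.
White streak: Sylvite, Plagioclase remain.
The minerals that satisfy all observations are Plagioclase, Sylvite.

Plagioclase, Sylvite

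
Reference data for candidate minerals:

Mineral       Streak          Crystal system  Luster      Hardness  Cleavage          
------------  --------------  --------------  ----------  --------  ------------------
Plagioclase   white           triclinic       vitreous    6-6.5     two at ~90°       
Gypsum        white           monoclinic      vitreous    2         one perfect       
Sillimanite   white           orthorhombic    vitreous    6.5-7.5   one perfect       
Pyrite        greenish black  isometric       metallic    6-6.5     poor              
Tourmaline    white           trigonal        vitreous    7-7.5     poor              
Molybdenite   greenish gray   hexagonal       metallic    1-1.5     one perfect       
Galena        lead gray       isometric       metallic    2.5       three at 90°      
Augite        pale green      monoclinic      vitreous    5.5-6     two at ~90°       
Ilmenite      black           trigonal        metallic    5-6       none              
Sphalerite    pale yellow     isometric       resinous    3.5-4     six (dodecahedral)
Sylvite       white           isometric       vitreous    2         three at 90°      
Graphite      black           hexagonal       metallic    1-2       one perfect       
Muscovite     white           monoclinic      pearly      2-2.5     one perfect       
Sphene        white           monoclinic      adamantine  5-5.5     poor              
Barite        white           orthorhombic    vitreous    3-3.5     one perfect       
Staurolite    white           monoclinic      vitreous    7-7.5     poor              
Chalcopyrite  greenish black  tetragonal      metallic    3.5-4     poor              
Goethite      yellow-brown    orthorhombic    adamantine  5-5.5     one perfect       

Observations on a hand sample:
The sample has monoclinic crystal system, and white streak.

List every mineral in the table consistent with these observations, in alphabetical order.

Gypsum, Muscovite, Sphene, Staurolite

Monoclinic crystal system: narrows the field to Gypsum, Augite, Muscovite, Sphene, Staurolite.
White streak is inconsistent with Augite.
Remaining candidates: Gypsum, Muscovite, Sphene, Staurolite.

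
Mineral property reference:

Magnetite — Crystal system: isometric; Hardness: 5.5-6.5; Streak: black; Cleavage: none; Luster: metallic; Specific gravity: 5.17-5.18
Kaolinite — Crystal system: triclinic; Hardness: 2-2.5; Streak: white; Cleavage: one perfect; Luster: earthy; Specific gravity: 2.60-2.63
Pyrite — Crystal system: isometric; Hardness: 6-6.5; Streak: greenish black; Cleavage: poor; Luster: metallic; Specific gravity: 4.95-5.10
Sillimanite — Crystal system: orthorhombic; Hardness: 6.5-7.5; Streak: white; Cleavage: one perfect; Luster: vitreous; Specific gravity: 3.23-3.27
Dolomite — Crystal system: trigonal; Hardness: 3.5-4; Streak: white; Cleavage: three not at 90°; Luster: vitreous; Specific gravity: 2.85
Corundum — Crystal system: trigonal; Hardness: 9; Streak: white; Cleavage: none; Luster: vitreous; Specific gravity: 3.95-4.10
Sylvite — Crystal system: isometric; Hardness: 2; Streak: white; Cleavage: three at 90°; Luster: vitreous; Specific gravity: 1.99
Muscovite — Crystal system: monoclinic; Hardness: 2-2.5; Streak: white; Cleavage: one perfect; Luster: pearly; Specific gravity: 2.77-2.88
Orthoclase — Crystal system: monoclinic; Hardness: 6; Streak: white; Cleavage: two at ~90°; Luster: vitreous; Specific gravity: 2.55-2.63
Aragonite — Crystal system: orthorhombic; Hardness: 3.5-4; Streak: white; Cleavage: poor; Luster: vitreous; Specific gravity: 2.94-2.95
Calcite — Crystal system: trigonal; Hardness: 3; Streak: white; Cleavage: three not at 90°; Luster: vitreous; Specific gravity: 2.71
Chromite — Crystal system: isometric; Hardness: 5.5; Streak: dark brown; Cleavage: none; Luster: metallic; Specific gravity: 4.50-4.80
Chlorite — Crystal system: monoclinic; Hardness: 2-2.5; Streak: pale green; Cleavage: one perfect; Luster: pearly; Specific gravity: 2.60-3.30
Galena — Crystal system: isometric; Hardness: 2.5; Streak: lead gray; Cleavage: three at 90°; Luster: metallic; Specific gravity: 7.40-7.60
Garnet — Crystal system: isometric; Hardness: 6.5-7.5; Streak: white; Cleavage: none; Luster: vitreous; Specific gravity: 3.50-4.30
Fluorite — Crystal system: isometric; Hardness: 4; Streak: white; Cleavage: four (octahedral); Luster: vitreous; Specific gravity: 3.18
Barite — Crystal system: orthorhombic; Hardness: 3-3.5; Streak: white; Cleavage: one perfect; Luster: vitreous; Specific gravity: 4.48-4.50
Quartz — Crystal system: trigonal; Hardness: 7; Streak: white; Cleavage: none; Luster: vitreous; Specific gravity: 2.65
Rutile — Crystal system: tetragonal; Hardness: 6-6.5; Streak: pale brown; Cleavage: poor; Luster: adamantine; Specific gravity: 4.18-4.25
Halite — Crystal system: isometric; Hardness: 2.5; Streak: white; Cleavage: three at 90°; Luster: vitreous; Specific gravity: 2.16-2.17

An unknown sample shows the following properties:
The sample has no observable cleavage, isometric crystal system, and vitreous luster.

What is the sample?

No observable cleavage — Magnetite, Corundum, Chromite, Garnet, Quartz remain.
Isometric crystal system is inconsistent with Corundum, Quartz.
Vitreous luster — only Garnet remains.
Garnet is the sole remaining match.

Garnet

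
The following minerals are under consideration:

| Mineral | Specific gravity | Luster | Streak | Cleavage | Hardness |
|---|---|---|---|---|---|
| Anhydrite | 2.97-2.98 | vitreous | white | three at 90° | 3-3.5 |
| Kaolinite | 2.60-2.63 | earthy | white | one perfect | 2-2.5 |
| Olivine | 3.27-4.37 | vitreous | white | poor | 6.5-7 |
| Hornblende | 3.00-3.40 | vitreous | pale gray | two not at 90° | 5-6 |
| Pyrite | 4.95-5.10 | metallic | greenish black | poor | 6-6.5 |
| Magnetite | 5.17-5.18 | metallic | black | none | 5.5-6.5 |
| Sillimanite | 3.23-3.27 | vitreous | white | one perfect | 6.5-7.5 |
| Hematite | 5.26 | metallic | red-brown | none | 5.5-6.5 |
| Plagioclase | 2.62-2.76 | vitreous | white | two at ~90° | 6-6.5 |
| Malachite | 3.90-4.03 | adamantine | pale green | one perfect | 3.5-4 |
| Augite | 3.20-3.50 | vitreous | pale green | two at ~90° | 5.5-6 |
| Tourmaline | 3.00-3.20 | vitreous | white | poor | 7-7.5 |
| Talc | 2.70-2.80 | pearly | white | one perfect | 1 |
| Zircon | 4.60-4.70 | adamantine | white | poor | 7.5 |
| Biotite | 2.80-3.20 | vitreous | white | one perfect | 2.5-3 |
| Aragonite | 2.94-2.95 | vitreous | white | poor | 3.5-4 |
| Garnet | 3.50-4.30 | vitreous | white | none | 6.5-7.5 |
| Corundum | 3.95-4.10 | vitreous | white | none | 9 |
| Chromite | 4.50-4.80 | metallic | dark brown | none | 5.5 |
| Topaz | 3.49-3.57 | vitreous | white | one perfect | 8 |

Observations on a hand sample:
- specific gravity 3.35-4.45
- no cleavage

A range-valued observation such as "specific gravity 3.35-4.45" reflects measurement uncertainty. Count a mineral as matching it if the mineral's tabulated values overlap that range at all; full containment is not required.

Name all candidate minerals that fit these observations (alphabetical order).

Corundum, Garnet

Specific gravity 3.35-4.45: Olivine, Hornblende, Malachite, Augite, Garnet, Corundum, Topaz remain.
No cleavage: narrows the field to Garnet, Corundum.
Remaining candidates: Corundum, Garnet.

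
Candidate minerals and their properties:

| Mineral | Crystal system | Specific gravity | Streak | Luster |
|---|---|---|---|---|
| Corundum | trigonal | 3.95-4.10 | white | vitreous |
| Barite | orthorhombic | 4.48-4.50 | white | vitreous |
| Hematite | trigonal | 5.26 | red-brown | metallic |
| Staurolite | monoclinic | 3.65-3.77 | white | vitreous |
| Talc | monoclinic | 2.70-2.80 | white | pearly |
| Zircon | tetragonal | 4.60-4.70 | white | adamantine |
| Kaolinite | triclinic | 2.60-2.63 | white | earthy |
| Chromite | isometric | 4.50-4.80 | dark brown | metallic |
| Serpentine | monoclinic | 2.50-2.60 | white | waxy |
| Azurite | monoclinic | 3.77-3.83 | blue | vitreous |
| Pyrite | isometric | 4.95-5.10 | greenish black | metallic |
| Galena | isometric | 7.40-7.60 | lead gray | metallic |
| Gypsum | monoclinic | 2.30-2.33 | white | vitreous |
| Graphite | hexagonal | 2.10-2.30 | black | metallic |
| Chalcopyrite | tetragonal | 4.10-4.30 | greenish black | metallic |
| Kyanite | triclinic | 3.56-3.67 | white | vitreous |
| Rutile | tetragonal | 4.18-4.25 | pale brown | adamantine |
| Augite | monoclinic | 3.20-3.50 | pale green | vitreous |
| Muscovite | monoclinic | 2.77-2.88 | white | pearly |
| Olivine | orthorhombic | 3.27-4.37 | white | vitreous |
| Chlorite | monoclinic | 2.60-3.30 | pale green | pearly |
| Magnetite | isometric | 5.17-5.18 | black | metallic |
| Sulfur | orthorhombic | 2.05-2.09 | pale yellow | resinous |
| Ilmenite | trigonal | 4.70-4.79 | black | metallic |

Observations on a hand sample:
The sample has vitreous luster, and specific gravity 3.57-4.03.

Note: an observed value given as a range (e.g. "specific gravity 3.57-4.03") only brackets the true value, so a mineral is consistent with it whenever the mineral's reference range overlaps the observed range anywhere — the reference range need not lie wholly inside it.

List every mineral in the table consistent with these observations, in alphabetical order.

Vitreous luster: narrows the field to Corundum, Barite, Staurolite, Azurite, Gypsum, Kyanite, Augite, Olivine.
Specific gravity 3.57-4.03 is inconsistent with Barite, Gypsum, Augite.
The minerals that satisfy all observations are Azurite, Corundum, Kyanite, Olivine, Staurolite.

Azurite, Corundum, Kyanite, Olivine, Staurolite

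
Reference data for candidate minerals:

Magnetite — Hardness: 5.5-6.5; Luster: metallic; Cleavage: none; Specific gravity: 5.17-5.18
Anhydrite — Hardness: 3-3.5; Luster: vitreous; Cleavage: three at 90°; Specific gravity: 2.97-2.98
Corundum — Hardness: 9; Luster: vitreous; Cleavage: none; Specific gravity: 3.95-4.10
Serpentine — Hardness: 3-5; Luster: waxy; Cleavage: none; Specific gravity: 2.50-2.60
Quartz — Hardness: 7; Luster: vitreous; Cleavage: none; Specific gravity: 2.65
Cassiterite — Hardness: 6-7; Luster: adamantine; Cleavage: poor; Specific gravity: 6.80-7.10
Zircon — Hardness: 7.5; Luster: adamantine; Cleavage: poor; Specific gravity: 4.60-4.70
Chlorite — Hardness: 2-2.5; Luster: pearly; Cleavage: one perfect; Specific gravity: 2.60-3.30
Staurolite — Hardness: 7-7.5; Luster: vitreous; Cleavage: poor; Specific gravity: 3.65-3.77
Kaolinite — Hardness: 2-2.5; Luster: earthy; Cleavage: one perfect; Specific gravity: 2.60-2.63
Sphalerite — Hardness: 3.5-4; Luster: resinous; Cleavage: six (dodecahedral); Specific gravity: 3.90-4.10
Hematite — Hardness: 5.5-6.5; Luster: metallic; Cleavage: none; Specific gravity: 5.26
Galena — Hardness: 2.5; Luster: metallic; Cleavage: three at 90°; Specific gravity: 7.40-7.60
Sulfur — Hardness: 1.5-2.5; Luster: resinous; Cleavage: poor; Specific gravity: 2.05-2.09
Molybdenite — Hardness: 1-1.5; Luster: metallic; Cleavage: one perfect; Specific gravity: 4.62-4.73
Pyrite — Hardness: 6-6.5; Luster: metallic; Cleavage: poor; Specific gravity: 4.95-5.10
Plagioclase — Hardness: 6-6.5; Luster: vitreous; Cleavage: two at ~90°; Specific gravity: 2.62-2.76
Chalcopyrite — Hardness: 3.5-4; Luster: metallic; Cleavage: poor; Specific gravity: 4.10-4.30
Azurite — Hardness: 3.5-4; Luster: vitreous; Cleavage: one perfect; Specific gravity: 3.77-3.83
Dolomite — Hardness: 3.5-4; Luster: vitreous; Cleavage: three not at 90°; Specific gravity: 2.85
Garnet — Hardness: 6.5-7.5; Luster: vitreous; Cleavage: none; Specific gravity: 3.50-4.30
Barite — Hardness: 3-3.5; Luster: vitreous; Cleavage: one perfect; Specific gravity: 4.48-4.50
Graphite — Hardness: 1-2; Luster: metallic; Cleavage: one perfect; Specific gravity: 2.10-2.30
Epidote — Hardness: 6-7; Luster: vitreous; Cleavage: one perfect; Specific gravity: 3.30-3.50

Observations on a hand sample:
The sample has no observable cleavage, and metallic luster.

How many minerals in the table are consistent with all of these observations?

No observable cleavage — narrows the field to Magnetite, Corundum, Serpentine, Quartz, Hematite, Garnet.
Metallic luster — leaves Magnetite, Hematite.
Consistent with every observation: Hematite, Magnetite.
That is 2 minerals.

2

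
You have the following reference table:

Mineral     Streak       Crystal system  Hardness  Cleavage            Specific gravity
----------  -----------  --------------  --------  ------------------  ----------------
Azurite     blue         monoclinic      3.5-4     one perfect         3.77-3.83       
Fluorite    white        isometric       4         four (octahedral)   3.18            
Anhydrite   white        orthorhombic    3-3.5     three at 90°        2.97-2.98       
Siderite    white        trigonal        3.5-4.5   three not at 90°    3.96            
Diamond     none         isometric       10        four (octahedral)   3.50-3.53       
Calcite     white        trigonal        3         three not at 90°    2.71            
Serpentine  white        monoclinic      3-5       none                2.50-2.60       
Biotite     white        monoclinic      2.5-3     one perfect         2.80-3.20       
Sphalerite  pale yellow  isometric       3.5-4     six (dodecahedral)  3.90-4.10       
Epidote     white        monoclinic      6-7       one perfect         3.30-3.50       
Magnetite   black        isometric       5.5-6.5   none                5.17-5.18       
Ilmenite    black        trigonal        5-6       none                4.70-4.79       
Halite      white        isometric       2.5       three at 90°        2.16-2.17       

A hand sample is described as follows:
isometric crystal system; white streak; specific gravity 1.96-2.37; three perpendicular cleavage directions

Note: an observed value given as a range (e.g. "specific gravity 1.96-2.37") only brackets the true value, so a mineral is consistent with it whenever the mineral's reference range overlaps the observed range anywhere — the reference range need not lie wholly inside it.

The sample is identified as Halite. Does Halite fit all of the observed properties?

Isometric crystal system — is consistent with Halite (isometric system).
White streak — is consistent with Halite (white streak).
Specific gravity 1.96-2.37 — is consistent with Halite (SG 2.16-2.17).
Three perpendicular cleavage directions — is consistent with Halite (cleavage three at 90°).
Nothing contradicts Halite.

Yes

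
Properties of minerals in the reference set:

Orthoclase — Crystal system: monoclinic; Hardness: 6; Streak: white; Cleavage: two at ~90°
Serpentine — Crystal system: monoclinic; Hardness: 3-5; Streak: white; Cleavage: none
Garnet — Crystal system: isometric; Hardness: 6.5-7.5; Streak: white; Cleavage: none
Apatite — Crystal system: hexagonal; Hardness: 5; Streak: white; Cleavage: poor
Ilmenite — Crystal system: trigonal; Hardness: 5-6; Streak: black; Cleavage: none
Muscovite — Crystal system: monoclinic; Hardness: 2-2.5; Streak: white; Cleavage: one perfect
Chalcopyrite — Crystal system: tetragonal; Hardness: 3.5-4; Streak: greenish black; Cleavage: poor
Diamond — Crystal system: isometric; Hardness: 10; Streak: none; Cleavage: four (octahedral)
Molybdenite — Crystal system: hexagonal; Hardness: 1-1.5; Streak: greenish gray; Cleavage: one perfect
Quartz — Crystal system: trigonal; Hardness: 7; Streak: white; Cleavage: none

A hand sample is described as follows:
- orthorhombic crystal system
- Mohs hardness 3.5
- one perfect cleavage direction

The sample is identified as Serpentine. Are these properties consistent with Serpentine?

Orthorhombic crystal system — Serpentine has monoclinic system; a mismatch.
Mohs hardness 3.5 — matches Serpentine (hardness 3-5).
One perfect cleavage direction — Serpentine has cleavage none; a mismatch.
2 of the observed properties are inconsistent with Serpentine.

Inconsistent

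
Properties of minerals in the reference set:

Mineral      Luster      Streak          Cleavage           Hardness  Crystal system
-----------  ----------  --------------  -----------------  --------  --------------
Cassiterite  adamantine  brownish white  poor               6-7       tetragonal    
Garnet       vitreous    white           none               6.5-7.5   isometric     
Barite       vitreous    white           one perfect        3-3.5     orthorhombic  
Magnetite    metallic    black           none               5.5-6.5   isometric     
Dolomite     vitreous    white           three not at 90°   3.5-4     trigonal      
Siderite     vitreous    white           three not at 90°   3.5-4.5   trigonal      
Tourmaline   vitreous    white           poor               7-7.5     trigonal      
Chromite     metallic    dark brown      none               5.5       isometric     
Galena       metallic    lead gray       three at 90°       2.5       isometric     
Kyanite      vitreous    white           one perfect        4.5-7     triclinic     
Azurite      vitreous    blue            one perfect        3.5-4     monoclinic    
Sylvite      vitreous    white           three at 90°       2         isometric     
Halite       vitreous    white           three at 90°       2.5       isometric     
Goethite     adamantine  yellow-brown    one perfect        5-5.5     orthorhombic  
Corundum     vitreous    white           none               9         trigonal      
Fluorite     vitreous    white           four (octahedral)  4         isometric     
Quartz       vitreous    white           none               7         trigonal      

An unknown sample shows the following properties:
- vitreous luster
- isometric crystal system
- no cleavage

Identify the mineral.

Vitreous luster excludes Cassiterite, Magnetite, Chromite, Galena, Goethite.
Isometric crystal system: Garnet, Sylvite, Halite, Fluorite remain.
No cleavage: only Garnet remains.
Garnet is the sole remaining match.

Garnet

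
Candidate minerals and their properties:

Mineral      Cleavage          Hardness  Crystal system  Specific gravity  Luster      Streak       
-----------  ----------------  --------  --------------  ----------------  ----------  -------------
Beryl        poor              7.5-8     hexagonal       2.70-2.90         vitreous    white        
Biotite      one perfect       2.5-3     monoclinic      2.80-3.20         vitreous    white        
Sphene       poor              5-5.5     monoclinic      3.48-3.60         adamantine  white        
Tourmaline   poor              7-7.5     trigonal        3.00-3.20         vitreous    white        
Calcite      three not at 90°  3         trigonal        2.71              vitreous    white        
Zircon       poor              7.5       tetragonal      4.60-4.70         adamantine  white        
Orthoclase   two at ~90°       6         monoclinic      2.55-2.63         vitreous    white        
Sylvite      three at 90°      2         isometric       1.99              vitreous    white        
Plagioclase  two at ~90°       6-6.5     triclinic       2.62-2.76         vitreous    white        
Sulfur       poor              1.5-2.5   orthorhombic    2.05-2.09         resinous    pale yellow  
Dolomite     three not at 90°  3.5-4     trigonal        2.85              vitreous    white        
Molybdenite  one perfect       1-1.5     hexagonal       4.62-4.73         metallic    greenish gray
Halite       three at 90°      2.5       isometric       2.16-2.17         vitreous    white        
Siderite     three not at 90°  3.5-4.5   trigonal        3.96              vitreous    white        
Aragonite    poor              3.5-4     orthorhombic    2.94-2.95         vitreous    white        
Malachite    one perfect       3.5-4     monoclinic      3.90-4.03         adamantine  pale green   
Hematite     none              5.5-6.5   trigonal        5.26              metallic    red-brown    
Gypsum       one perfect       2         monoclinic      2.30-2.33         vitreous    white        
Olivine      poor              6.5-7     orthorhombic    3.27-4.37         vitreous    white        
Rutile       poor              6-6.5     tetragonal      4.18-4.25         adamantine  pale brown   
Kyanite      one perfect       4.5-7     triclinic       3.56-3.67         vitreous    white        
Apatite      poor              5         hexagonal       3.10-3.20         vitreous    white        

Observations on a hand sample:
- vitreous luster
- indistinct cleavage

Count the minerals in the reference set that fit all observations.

5

Vitreous luster — only Beryl, Biotite, Tourmaline, Calcite, Orthoclase, Sylvite, Plagioclase, Dolomite, Halite, Siderite, Aragonite, Gypsum, Olivine, Kyanite, Apatite remain.
Indistinct cleavage — only Beryl, Tourmaline, Aragonite, Olivine, Apatite remain.
Consistent with every observation: Apatite, Aragonite, Beryl, Olivine, Tourmaline.
That is 5 minerals.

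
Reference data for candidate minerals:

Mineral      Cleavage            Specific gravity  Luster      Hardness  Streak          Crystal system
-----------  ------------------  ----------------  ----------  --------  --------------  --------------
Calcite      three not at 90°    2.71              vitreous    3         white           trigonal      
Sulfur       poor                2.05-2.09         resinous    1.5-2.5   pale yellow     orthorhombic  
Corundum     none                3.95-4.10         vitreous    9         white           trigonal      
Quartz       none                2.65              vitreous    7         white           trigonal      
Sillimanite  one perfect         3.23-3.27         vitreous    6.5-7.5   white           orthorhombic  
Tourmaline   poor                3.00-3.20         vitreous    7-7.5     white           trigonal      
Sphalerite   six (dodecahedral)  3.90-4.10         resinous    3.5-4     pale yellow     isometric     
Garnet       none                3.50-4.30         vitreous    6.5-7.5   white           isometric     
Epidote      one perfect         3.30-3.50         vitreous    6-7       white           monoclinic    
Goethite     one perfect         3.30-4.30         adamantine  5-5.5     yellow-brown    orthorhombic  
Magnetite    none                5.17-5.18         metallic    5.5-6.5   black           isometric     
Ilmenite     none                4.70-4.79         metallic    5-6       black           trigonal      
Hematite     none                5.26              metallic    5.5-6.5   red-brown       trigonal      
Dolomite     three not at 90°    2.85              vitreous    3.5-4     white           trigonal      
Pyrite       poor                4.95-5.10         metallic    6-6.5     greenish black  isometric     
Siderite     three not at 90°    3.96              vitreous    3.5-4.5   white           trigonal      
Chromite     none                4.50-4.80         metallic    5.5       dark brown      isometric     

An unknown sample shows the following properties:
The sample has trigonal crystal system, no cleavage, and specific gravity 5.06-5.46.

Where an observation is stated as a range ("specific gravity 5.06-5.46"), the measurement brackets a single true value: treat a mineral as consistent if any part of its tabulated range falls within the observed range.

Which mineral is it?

Trigonal crystal system — narrows the field to Calcite, Corundum, Quartz, Tourmaline, Ilmenite, Hematite, Dolomite, Siderite.
No cleavage eliminates Calcite, Tourmaline, Dolomite, Siderite.
Specific gravity 5.06-5.46 — narrows the field to Hematite.
Hematite is the sole remaining match.

Hematite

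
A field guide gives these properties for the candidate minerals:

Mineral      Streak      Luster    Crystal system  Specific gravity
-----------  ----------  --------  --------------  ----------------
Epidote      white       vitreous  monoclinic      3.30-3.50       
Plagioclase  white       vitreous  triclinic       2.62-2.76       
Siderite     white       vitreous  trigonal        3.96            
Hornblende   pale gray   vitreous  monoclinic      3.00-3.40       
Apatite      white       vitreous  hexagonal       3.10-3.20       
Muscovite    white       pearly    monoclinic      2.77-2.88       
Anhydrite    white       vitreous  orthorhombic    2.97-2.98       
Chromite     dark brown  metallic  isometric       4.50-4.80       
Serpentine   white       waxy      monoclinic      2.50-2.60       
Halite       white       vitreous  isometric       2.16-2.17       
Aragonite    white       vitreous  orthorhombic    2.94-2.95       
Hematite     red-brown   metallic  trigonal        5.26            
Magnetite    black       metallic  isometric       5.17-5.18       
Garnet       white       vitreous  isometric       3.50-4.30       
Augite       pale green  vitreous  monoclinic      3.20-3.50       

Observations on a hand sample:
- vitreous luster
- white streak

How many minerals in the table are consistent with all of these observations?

8

Vitreous luster rules out Muscovite, Chromite, Serpentine, Hematite, Magnetite.
White streak is inconsistent with Hornblende, Augite.
The minerals that satisfy all observations are Anhydrite, Apatite, Aragonite, Epidote, Garnet, Halite, Plagioclase, Siderite.
That is 8 minerals.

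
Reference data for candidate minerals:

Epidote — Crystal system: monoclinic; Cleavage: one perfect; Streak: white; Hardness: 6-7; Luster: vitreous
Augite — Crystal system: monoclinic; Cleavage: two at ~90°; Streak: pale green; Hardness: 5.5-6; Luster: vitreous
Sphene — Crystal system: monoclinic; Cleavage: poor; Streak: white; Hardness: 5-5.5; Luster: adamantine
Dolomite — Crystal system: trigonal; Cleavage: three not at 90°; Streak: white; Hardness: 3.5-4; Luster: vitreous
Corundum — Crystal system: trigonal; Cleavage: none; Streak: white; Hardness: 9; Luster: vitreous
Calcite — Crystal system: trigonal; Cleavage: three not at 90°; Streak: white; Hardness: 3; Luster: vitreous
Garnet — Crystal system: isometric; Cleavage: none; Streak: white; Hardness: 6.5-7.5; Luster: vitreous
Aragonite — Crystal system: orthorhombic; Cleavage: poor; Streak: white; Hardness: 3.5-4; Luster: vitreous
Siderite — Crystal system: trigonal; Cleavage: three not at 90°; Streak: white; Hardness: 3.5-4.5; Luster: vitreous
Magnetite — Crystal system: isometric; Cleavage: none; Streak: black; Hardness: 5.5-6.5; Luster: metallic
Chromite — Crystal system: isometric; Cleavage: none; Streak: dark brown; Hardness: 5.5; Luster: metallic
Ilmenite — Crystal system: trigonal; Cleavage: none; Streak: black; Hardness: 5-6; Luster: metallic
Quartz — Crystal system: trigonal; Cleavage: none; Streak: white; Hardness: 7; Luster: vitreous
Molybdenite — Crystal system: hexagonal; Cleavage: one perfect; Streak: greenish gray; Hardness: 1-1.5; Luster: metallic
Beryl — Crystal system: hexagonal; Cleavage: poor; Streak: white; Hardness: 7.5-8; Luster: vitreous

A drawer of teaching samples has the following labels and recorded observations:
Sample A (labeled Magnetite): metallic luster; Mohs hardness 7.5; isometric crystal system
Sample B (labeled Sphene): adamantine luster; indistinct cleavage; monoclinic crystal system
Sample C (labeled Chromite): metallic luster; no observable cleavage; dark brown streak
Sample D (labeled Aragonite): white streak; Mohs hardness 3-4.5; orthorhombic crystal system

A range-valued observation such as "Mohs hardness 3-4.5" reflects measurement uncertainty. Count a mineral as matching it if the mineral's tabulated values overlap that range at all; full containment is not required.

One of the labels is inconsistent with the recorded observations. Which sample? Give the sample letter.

Sample A: Magnetite has hardness 5.5-6.5, but the record shows Mohs hardness 7.5 — this label is wrong.
Sample B: every observation is compatible with the reference values for Sphene.
Sample C: every observation is compatible with the reference values for Chromite.
Sample D: every observation is compatible with the reference values for Aragonite.
The mislabeled specimen is A.

A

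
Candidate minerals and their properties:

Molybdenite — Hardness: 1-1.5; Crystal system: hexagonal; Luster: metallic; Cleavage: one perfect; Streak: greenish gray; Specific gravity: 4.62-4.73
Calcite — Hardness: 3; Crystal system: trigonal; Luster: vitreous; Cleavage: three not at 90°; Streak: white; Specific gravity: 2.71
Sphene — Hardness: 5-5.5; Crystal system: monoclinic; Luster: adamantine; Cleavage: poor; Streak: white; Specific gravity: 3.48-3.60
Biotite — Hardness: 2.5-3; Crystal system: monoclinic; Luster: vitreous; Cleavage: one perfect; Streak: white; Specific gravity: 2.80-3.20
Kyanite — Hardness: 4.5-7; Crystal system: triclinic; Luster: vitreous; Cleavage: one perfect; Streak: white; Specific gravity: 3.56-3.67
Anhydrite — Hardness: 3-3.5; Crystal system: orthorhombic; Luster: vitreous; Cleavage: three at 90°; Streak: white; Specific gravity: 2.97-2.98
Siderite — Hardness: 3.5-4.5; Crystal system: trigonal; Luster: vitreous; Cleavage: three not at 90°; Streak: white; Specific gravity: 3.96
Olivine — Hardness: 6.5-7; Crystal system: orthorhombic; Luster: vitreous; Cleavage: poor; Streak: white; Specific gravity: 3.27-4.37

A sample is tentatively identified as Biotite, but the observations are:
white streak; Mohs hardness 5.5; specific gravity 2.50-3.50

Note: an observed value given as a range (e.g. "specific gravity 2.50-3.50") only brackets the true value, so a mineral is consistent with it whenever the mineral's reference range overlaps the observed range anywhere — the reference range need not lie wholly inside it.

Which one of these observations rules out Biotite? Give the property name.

hardness

White streak: Biotite has white streak — matches.
Mohs hardness 5.5: Biotite has hardness 2.5-3 — outside the reference range.
Specific gravity 2.50-3.50: Biotite has SG 2.80-3.20 — matches.
The hardness is the one property that does not fit.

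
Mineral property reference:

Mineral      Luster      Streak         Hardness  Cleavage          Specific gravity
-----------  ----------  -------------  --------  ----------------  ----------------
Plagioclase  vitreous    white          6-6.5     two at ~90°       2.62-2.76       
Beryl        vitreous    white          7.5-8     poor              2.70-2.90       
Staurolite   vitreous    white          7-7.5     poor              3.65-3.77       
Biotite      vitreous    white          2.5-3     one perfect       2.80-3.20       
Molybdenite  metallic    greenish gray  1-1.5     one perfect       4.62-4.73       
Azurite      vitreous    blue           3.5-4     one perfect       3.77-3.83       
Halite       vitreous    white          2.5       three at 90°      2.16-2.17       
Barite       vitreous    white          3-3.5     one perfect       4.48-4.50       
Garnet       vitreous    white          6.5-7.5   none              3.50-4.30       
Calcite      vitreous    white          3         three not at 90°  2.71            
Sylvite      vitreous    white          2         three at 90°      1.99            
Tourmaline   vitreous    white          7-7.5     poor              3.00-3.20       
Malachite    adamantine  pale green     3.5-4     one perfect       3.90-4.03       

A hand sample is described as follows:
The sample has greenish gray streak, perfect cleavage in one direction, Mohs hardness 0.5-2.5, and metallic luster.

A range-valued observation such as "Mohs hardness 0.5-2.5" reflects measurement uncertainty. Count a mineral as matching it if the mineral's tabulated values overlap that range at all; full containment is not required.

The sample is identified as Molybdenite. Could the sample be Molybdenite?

Yes

Greenish gray streak — is consistent with Molybdenite (greenish gray streak).
Perfect cleavage in one direction — is consistent with Molybdenite (cleavage one perfect).
Mohs hardness 0.5-2.5 — is consistent with Molybdenite (hardness 1-1.5).
Metallic luster — is consistent with Molybdenite (metallic luster).
Nothing contradicts Molybdenite.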